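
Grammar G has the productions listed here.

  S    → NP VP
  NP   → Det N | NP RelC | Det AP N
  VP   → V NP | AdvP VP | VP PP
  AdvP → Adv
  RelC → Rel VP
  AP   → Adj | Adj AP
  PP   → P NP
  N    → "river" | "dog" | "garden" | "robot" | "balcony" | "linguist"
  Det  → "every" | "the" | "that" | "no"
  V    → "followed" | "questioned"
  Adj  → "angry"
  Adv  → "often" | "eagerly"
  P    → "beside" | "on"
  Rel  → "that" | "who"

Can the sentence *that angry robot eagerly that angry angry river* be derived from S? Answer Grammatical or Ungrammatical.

An Adv word can never sit immediately before a Det/Rel word in any string this grammar generates, so the substring 'eagerly that' rules out a derivation.

Ungrammatical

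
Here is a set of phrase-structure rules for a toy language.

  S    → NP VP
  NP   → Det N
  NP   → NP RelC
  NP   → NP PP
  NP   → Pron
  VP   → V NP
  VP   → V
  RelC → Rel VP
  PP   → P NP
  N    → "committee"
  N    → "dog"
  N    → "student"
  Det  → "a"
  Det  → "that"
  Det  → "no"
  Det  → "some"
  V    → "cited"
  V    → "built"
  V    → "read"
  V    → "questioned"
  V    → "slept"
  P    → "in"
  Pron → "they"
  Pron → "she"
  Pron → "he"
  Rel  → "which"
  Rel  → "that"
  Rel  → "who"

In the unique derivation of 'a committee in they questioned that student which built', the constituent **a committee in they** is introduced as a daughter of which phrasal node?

S
  NP
    NP
      Det: a
      N: committee
    PP
      P: in
      NP
        Pron: they
  VP
    V: questioned
    NP
      NP
        Det: that
        N: student
      RelC
        Rel: which
        VP
          V: built
The span 'a committee in they' is the NP node built by NP → NP PP.
Its mother is the S built by S → NP VP.

S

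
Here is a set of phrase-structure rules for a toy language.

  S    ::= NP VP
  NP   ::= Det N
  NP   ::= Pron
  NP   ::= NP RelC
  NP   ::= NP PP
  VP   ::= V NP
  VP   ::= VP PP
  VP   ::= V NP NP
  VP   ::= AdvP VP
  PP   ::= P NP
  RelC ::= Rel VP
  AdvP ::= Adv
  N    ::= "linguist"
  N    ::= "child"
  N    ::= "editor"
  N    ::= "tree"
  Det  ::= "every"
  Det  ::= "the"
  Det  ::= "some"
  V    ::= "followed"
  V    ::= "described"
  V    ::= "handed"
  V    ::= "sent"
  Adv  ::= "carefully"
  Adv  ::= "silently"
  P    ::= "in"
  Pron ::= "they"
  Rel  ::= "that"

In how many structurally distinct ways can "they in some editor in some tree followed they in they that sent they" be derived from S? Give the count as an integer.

Two of the 6 distinct bracketings:
[S [NP [NP [Pron they]] [PP [P in] [NP [NP [Det some] [N editor]] [PP [P in] [NP [Det some] [N tree]]]]]] [VP [V followed] [NP [NP [NP [Pron they]] [PP [P in] [NP [Pron they]]]] [RelC [Rel that] [VP [V sent] [NP [Pron they]]]]]]]
[S [NP [NP [Pron they]] [PP [P in] [NP [NP [Det some] [N editor]] [PP [P in] [NP [Det some] [N tree]]]]]] [VP [V followed] [NP [NP [Pron they]] [PP [P in] [NP [NP [Pron they]] [RelC [Rel that] [VP [V sent] [NP [Pron they]]]]]]]]]
The trees differ in how a recursive rule is bracketed over the same span.

6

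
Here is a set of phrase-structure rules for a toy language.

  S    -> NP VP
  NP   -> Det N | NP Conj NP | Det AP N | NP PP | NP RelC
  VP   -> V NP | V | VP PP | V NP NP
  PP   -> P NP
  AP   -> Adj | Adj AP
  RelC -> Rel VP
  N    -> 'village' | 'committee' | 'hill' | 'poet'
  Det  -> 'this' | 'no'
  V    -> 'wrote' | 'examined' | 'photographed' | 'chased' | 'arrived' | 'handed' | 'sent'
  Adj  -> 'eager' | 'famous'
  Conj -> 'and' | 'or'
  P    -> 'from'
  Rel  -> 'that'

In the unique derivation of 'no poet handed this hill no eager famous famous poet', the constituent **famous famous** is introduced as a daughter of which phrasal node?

S
  NP
    Det: no
    N: poet
  VP
    V: handed
    NP
      Det: this
      N: hill
    NP
      Det: no
      AP
        Adj: eager
        AP
          Adj: famous
          AP
            Adj: famous
      N: poet
The span 'famous famous' is the AP node built by AP → Adj AP.
Its mother is the AP built by AP → Adj AP.

AP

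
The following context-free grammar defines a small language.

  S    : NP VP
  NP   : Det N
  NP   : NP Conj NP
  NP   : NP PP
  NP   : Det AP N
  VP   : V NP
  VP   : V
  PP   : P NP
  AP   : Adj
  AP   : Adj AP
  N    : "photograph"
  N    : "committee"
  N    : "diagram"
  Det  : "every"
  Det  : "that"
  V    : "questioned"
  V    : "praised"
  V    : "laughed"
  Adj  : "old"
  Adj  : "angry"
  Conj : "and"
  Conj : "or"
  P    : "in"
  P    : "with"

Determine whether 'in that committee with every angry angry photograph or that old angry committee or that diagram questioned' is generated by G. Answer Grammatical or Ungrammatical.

Ungrammatical

For S → NP VP, no prefix of the string parses as an NP.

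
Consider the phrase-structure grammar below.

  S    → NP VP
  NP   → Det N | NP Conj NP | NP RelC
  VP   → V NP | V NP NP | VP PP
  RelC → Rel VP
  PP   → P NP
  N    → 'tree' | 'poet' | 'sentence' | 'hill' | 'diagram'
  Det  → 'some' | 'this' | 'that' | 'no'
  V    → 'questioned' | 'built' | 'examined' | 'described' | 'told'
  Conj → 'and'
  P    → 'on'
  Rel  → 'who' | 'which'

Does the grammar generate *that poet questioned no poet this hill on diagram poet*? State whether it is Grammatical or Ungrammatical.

A P word can never sit immediately before an N word in any string this grammar generates, so the substring 'on diagram' rules out a derivation.

Ungrammatical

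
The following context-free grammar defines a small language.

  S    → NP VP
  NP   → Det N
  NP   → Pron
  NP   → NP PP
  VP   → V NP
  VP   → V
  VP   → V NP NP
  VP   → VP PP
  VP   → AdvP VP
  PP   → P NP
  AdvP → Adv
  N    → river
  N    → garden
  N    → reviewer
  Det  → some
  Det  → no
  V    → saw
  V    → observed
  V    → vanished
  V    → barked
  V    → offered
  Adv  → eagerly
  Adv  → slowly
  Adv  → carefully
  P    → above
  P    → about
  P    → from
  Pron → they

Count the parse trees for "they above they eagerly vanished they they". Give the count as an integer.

1

[S [NP [NP [Pron they]] [PP [P above] [NP [Pron they]]]] [VP [AdvP [Adv eagerly]] [VP [V vanished] [NP [Pron they]] [NP [Pron they]]]]]
No rule offers an alternative attachment or grouping for any span, so this is the only derivation.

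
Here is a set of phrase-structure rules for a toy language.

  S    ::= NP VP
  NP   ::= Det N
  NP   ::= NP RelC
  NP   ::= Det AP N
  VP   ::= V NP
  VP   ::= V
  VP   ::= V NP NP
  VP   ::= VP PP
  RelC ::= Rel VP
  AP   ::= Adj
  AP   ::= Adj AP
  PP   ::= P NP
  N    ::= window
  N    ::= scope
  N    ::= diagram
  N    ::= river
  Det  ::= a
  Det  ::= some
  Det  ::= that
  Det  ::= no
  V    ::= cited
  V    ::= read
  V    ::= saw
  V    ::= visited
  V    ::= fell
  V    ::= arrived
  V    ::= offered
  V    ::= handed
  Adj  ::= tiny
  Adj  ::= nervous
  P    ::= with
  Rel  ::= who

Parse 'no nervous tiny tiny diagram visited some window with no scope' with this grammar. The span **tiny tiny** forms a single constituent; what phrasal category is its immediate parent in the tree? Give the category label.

S
  NP
    Det: no
    AP
      Adj: nervous
      AP
        Adj: tiny
        AP
          Adj: tiny
    N: diagram
  VP
    VP
      V: visited
      NP
        Det: some
        N: window
    PP
      P: with
      NP
        Det: no
        N: scope
The span 'tiny tiny' is the AP node built by AP → Adj AP.
Its mother is the AP built by AP → Adj AP.

AP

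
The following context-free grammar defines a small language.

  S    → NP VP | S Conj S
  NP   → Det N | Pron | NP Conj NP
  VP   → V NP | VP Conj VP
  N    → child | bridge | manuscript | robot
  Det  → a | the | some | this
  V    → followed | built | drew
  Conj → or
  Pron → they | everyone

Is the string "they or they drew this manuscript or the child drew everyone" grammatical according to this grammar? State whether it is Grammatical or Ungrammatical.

[S [S [NP [NP [Pron they]] [Conj or] [NP [Pron they]]] [VP [V drew] [NP [Det this] [N manuscript]]]] [Conj or] [S [NP [Det the] [N child]] [VP [V drew] [NP [Pron everyone]]]]]
Each bracket corresponds to one application of a listed rule, so the string is derivable from S.

Grammatical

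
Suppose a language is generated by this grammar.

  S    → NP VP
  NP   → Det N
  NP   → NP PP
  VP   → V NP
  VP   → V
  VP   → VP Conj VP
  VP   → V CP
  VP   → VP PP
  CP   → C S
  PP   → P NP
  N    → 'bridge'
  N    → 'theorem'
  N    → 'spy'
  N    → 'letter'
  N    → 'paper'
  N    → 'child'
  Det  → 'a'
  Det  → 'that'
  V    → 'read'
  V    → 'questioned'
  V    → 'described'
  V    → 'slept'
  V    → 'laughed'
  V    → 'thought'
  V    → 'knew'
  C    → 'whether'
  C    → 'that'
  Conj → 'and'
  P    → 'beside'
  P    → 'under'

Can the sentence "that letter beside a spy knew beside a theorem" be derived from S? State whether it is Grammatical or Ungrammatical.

Grammatical

[S [NP [NP [Det that] [N letter]] [PP [P beside] [NP [Det a] [N spy]]]] [VP [VP [V knew]] [PP [P beside] [NP [Det a] [N theorem]]]]]
Every word is introduced by a lexical rule and the phrasal rules combine the resulting categories into a single S.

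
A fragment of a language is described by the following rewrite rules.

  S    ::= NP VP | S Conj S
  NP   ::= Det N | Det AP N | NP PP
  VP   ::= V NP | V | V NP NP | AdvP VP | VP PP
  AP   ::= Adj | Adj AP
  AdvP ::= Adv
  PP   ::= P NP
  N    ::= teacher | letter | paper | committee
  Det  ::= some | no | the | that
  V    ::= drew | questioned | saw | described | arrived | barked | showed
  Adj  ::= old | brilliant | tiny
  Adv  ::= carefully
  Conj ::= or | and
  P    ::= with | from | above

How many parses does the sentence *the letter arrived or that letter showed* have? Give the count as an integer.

[S [S [NP [Det the] [N letter]] [VP [V arrived]]] [Conj or] [S [NP [Det that] [N letter]] [VP [V showed]]]]
No rule offers an alternative attachment or grouping for any span, so this is the only derivation.

1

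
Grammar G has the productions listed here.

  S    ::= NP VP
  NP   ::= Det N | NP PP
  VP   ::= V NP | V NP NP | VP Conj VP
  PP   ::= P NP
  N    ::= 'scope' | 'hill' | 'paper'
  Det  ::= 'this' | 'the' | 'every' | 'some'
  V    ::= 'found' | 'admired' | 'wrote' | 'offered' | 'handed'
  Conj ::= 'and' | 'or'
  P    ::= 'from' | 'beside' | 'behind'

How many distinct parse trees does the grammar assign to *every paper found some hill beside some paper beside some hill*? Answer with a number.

The two bracketings:
[S [NP [Det every] [N paper]] [VP [V found] [NP [NP [Det some] [N hill]] [PP [P beside] [NP [NP [Det some] [N paper]] [PP [P beside] [NP [Det some] [N hill]]]]]]]]
[S [NP [Det every] [N paper]] [VP [V found] [NP [NP [NP [Det some] [N hill]] [PP [P beside] [NP [Det some] [N paper]]]] [PP [P beside] [NP [Det some] [N hill]]]]]]
The trees differ in how a recursive rule is bracketed over the same span.

2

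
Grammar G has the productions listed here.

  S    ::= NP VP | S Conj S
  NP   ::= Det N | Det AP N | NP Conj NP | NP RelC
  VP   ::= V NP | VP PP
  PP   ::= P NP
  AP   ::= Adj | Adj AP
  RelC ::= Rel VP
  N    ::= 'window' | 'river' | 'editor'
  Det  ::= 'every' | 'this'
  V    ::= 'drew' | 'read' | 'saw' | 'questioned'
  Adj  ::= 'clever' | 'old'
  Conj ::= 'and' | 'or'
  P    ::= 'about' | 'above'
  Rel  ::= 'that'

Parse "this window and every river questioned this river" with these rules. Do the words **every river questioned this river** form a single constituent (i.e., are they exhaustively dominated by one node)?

[S [NP [NP [Det this] [N window]] [Conj and] [NP [Det every] [N river]]] [VP [V questioned] [NP [Det this] [N river]]]]
The smallest constituent containing 'every river questioned this river' is the S spanning 'this window and every river questioned this river'; no single node in the tree dominates exactly the given words.

No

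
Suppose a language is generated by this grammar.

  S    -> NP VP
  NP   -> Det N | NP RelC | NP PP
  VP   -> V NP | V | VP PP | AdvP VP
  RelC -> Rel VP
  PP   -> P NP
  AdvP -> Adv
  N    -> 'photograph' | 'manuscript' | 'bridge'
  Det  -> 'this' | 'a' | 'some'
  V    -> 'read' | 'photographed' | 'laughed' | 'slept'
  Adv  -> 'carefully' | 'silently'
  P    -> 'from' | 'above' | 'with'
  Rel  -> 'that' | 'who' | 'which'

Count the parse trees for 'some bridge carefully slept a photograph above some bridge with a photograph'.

Two of the 9 distinct bracketings:
[S [NP [Det some] [N bridge]] [VP [VP [AdvP [Adv carefully]] [VP [V slept] [NP [Det a] [N photograph]]]] [PP [P above] [NP [NP [Det some] [N bridge]] [PP [P with] [NP [Det a] [N photograph]]]]]]]
[S [NP [Det some] [N bridge]] [VP [VP [VP [AdvP [Adv carefully]] [VP [V slept] [NP [Det a] [N photograph]]]] [PP [P above] [NP [Det some] [N bridge]]]] [PP [P with] [NP [Det a] [N photograph]]]]]
The difference turns on whether NP → NP PP is used at the relevant span, versus an alternative expansion of NP.

9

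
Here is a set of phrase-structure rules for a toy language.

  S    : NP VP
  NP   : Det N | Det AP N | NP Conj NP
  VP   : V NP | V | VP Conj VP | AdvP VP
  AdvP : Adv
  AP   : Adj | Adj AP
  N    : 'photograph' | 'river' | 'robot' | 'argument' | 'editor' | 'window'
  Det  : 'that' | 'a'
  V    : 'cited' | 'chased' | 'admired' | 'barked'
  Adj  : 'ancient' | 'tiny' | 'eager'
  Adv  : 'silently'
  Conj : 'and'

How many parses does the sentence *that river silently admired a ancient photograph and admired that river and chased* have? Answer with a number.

5

Two of the 5 distinct bracketings:
[S [NP [Det that] [N river]] [VP [VP [AdvP [Adv silently]] [VP [V admired] [NP [Det a] [AP [Adj ancient]] [N photograph]]]] [Conj and] [VP [VP [V admired] [NP [Det that] [N river]]] [Conj and] [VP [V chased]]]]]
[S [NP [Det that] [N river]] [VP [VP [VP [AdvP [Adv silently]] [VP [V admired] [NP [Det a] [AP [Adj ancient]] [N photograph]]]] [Conj and] [VP [V admired] [NP [Det that] [N river]]]] [Conj and] [VP [V chased]]]]
The trees differ in how a recursive rule is bracketed over the same span.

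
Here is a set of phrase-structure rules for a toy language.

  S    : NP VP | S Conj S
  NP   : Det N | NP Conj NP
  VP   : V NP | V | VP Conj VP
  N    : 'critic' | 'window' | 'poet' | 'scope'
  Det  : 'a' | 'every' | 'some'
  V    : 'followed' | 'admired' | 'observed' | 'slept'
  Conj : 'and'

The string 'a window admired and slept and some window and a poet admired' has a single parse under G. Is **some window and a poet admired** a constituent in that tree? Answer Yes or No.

[S [S [NP [Det a] [N window]] [VP [VP [V admired]] [Conj and] [VP [V slept]]]] [Conj and] [S [NP [NP [Det some] [N window]] [Conj and] [NP [Det a] [N poet]]] [VP [V admired]]]]
The words 'some window and a poet admired' are exhaustively dominated by a single S node (built by S → NP VP), so they form a constituent.

Yes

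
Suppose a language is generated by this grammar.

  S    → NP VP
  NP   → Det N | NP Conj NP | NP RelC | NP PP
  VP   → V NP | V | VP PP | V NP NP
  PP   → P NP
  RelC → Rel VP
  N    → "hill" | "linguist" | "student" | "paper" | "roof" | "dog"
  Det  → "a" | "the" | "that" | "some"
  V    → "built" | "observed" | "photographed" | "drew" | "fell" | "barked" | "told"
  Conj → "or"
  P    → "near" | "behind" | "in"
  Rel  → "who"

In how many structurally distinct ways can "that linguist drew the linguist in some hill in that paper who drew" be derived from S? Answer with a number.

Two of the 9 distinct bracketings:
[S [NP [Det that] [N linguist]] [VP [V drew] [NP [NP [NP [Det the] [N linguist]] [PP [P in] [NP [NP [Det some] [N hill]] [PP [P in] [NP [Det that] [N paper]]]]]] [RelC [Rel who] [VP [V drew]]]]]]
[S [NP [Det that] [N linguist]] [VP [V drew] [NP [NP [NP [NP [Det the] [N linguist]] [PP [P in] [NP [Det some] [N hill]]]] [PP [P in] [NP [Det that] [N paper]]]] [RelC [Rel who] [VP [V drew]]]]]]
The trees differ in how a recursive rule is bracketed over the same span.

9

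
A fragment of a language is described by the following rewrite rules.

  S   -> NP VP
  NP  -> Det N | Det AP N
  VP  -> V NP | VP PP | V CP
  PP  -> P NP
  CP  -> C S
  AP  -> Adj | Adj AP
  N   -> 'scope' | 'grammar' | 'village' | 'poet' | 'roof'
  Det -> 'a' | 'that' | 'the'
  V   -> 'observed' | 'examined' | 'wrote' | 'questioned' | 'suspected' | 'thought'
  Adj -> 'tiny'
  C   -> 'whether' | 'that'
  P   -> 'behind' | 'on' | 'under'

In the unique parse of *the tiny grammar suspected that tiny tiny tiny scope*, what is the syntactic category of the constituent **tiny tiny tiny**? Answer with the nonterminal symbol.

AP

S
  NP
    Det: the
    AP
      Adj: tiny
    N: grammar
  VP
    V: suspected
    NP
      Det: that
      AP
        Adj: tiny
        AP
          Adj: tiny
          AP
            Adj: tiny
      N: scope
The span 'tiny tiny tiny' is the AP node built by AP → Adj AP.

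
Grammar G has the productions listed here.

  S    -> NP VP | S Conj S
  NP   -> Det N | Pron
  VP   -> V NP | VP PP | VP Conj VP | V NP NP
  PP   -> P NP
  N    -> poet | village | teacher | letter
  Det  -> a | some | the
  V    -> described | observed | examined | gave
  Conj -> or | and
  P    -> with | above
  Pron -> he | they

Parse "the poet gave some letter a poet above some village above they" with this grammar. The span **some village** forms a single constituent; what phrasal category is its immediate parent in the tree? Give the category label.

PP

[S [NP [Det the] [N poet]] [VP [VP [VP [V gave] [NP [Det some] [N letter]] [NP [Det a] [N poet]]] [PP [P above] [NP [Det some] [N village]]]] [PP [P above] [NP [Pron they]]]]]
The span 'some village' is the NP node built by NP → Det N.
Its mother is the PP built by PP → P NP.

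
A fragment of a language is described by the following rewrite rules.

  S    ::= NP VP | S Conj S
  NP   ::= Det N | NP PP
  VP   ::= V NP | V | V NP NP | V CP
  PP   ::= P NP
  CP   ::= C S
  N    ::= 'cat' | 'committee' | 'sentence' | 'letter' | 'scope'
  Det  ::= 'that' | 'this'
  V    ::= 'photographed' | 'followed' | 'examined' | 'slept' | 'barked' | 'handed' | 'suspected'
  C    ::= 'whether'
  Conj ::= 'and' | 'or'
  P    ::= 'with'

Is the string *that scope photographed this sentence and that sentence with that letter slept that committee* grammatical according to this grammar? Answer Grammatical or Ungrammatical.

Grammatical

S
  S
    NP
      Det: that
      N: scope
    VP
      V: photographed
      NP
        Det: this
        N: sentence
  Conj: and
  S
    NP
      NP
        Det: that
        N: sentence
      PP
        P: with
        NP
          Det: that
          N: letter
    VP
      V: slept
      NP
        Det: that
        N: committee
The bracketing above is licensed at every node by one of the given productions, with S at the root.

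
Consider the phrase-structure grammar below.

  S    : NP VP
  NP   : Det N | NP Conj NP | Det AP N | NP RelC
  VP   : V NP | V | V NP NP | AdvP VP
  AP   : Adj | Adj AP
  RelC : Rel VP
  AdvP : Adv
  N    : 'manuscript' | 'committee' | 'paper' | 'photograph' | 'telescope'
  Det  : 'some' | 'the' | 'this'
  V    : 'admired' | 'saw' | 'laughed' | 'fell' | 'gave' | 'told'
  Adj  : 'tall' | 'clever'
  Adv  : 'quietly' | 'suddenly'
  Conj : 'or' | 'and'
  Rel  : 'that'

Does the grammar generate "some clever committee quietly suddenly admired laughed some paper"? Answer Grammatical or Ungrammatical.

Ungrammatical

For S → NP VP, the only prefix that parses as NP is 'some clever committee', but the remainder 'quietly suddenly admired laughed some paper' is not a VP under these rules.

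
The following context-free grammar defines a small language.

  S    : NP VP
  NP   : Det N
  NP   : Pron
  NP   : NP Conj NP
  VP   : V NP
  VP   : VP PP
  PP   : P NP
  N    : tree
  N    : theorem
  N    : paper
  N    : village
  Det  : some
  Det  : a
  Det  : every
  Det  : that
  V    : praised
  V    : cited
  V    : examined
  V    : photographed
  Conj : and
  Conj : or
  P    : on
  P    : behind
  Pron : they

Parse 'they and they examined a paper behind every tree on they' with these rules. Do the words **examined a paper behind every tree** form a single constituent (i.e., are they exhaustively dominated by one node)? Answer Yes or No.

Yes

[S [NP [NP [Pron they]] [Conj and] [NP [Pron they]]] [VP [VP [VP [V examined] [NP [Det a] [N paper]]] [PP [P behind] [NP [Det every] [N tree]]]] [PP [P on] [NP [Pron they]]]]]
The words 'examined a paper behind every tree' are exhaustively dominated by a single VP node (built by VP → VP PP), so they form a constituent.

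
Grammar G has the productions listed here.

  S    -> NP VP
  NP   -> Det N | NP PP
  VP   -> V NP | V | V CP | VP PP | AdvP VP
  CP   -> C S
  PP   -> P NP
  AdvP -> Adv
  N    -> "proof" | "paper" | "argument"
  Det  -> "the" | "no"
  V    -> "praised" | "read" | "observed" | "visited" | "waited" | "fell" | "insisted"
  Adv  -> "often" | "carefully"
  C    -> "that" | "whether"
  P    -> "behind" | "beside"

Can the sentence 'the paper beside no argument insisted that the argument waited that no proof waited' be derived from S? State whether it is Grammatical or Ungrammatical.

Grammatical

S
  NP
    NP
      Det: the
      N: paper
    PP
      P: beside
      NP
        Det: no
        N: argument
  VP
    V: insisted
    CP
      C: that
      S
        NP
          Det: the
          N: argument
        VP
          V: waited
          CP
            C: that
            S
              NP
                Det: no
                N: proof
              VP
                V: waited
Each bracket corresponds to one application of a listed rule, so the string is derivable from S.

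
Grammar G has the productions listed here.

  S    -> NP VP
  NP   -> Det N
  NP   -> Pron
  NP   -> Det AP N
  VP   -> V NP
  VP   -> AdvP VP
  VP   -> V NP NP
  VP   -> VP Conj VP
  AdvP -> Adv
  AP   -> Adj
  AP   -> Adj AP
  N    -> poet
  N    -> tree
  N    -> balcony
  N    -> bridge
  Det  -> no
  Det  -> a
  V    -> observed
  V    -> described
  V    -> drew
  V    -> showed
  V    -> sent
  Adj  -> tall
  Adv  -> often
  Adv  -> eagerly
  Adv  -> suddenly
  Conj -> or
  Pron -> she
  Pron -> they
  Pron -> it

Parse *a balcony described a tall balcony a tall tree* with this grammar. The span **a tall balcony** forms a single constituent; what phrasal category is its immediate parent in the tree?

S
  NP
    Det: a
    N: balcony
  VP
    V: described
    NP
      Det: a
      AP
        Adj: tall
      N: balcony
    NP
      Det: a
      AP
        Adj: tall
      N: tree
The span 'a tall balcony' is the NP node built by NP → Det AP N.
Its mother is the VP built by VP → V NP NP.

VP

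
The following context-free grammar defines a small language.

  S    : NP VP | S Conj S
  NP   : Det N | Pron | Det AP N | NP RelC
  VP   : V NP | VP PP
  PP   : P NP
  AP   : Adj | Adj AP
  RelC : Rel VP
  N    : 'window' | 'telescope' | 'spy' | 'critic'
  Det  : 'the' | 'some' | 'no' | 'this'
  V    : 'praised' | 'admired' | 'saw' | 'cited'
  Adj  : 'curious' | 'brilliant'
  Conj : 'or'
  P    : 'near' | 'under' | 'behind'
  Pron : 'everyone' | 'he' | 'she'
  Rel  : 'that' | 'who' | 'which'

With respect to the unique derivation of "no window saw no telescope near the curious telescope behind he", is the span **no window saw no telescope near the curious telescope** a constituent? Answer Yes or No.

No

[S [NP [Det no] [N window]] [VP [VP [VP [V saw] [NP [Det no] [N telescope]]] [PP [P near] [NP [Det the] [AP [Adj curious]] [N telescope]]]] [PP [P behind] [NP [Pron he]]]]]
The smallest constituent containing 'no window saw no telescope near the curious telescope' is the S spanning 'no window saw no telescope near the curious telescope behind he'; no single node in the tree dominates exactly the given words.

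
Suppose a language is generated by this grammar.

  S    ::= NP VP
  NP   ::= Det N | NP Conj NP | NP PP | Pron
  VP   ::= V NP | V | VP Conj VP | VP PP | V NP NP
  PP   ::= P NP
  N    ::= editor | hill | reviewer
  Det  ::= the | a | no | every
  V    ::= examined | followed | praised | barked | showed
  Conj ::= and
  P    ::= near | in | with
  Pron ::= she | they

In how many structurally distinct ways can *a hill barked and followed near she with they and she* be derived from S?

Two of the 7 distinct bracketings:
[S [NP [Det a] [N hill]] [VP [VP [V barked]] [Conj and] [VP [VP [V followed]] [PP [P near] [NP [NP [NP [Pron she]] [PP [P with] [NP [Pron they]]]] [Conj and] [NP [Pron she]]]]]]]
[S [NP [Det a] [N hill]] [VP [VP [V barked]] [Conj and] [VP [VP [V followed]] [PP [P near] [NP [NP [Pron she]] [PP [P with] [NP [NP [Pron they]] [Conj and] [NP [Pron she]]]]]]]]]
The trees differ in how a recursive rule is bracketed over the same span.

7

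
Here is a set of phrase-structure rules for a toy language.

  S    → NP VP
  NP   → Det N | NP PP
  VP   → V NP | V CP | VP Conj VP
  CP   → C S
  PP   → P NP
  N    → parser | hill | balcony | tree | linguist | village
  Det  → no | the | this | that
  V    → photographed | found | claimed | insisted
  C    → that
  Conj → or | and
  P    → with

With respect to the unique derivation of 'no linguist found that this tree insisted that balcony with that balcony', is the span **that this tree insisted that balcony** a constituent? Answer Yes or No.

No

[S [NP [Det no] [N linguist]] [VP [V found] [CP [C that] [S [NP [Det this] [N tree]] [VP [V insisted] [NP [NP [Det that] [N balcony]] [PP [P with] [NP [Det that] [N balcony]]]]]]]]]
The smallest constituent containing 'that this tree insisted that balcony' is the CP spanning 'that this tree insisted that balcony with that balcony'; no single node in the tree dominates exactly the given words.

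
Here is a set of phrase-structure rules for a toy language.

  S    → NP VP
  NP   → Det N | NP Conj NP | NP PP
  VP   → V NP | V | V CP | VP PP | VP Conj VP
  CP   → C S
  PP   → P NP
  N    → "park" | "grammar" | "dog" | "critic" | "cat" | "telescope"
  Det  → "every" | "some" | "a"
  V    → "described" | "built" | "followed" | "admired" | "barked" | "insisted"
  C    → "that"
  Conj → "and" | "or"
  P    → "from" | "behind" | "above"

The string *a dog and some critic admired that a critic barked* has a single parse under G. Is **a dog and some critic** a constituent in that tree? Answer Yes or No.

[S [NP [NP [Det a] [N dog]] [Conj and] [NP [Det some] [N critic]]] [VP [V admired] [CP [C that] [S [NP [Det a] [N critic]] [VP [V barked]]]]]]
The words 'a dog and some critic' are exhaustively dominated by a single NP node (built by NP → NP Conj NP), so they form a constituent.

Yes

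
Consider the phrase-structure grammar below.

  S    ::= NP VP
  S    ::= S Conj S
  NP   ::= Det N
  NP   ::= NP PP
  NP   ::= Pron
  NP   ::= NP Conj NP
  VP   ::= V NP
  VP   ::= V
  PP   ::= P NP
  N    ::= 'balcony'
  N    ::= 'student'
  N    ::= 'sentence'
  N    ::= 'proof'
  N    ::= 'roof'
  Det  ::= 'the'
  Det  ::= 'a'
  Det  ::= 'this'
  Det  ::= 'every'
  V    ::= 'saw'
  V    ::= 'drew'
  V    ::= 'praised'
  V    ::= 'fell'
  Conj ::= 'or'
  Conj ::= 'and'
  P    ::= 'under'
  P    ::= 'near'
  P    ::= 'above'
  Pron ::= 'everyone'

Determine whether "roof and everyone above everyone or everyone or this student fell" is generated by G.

Ungrammatical

For S → NP VP, no prefix of the string parses as an NP. The alternative S rule S → S Conj S likewise has no satisfying split.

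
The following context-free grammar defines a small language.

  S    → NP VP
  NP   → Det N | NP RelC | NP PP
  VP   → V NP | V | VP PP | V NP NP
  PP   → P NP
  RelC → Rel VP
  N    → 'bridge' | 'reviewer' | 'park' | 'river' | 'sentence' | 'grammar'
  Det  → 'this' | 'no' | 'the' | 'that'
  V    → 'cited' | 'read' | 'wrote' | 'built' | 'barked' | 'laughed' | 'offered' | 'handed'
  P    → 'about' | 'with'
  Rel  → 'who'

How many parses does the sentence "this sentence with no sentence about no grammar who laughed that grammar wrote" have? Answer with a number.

Two of the 5 distinct bracketings:
[S [NP [NP [NP [Det this] [N sentence]] [PP [P with] [NP [NP [Det no] [N sentence]] [PP [P about] [NP [Det no] [N grammar]]]]]] [RelC [Rel who] [VP [V laughed] [NP [Det that] [N grammar]]]]] [VP [V wrote]]]
[S [NP [NP [NP [NP [Det this] [N sentence]] [PP [P with] [NP [Det no] [N sentence]]]] [PP [P about] [NP [Det no] [N grammar]]]] [RelC [Rel who] [VP [V laughed] [NP [Det that] [N grammar]]]]] [VP [V wrote]]]
The trees differ in how a recursive rule is bracketed over the same span.

5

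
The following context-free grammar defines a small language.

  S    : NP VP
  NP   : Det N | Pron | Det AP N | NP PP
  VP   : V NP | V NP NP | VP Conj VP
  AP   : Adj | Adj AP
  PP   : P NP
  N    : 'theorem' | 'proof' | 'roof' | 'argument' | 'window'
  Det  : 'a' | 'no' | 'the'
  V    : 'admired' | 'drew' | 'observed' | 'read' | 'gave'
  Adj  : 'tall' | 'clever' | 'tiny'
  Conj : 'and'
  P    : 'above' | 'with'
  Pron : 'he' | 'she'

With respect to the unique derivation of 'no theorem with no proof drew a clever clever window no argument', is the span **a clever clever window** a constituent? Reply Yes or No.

[S [NP [NP [Det no] [N theorem]] [PP [P with] [NP [Det no] [N proof]]]] [VP [V drew] [NP [Det a] [AP [Adj clever] [AP [Adj clever]]] [N window]] [NP [Det no] [N argument]]]]
The words 'a clever clever window' are exhaustively dominated by a single NP node (built by NP → Det AP N), so they form a constituent.

Yes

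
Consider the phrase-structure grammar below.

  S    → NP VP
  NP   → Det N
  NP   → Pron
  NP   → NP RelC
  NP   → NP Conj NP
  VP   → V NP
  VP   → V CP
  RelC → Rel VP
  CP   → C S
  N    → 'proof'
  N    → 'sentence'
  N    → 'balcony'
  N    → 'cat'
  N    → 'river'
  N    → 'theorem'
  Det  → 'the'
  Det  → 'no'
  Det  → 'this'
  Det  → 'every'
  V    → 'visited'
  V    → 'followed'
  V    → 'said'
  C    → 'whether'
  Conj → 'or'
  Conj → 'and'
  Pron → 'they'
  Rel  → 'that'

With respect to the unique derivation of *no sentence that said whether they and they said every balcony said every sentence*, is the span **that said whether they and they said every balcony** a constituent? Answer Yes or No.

[S [NP [NP [Det no] [N sentence]] [RelC [Rel that] [VP [V said] [CP [C whether] [S [NP [NP [Pron they]] [Conj and] [NP [Pron they]]] [VP [V said] [NP [Det every] [N balcony]]]]]]]] [VP [V said] [NP [Det every] [N sentence]]]]
The words 'that said whether they and they said every balcony' are exhaustively dominated by a single RelC node (built by RelC → Rel VP), so they form a constituent.

Yes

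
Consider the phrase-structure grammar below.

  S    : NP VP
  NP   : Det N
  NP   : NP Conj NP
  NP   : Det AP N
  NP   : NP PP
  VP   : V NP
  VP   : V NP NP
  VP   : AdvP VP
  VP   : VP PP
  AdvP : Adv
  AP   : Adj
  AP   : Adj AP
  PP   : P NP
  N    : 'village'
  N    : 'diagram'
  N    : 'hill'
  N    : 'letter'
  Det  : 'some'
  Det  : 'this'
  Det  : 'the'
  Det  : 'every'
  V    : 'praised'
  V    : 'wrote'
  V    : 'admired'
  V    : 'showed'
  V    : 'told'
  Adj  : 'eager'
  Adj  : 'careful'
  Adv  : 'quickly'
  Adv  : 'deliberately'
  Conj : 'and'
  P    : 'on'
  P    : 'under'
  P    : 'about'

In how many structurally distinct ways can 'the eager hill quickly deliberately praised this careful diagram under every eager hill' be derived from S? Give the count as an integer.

Two of the 4 distinct bracketings:
[S [NP [Det the] [AP [Adj eager]] [N hill]] [VP [AdvP [Adv quickly]] [VP [AdvP [Adv deliberately]] [VP [V praised] [NP [NP [Det this] [AP [Adj careful]] [N diagram]] [PP [P under] [NP [Det every] [AP [Adj eager]] [N hill]]]]]]]]
[S [NP [Det the] [AP [Adj eager]] [N hill]] [VP [AdvP [Adv quickly]] [VP [AdvP [Adv deliberately]] [VP [VP [V praised] [NP [Det this] [AP [Adj careful]] [N diagram]]] [PP [P under] [NP [Det every] [AP [Adj eager]] [N hill]]]]]]]
The difference turns on whether NP → NP PP is used at the relevant span, versus an alternative expansion of NP.

4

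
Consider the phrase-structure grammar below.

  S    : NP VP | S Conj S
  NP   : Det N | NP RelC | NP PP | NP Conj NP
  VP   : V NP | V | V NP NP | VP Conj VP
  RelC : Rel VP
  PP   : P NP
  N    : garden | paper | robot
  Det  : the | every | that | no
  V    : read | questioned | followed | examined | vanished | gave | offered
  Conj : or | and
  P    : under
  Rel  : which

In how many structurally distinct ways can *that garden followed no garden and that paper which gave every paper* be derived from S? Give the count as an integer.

Two of the 4 distinct bracketings:
[S [NP [Det that] [N garden]] [VP [V followed] [NP [NP [NP [Det no] [N garden]] [Conj and] [NP [Det that] [N paper]]] [RelC [Rel which] [VP [V gave] [NP [Det every] [N paper]]]]]]]
[S [NP [Det that] [N garden]] [VP [V followed] [NP [NP [Det no] [N garden]] [Conj and] [NP [NP [Det that] [N paper]] [RelC [Rel which] [VP [V gave] [NP [Det every] [N paper]]]]]]]]
The trees differ in how a recursive rule is bracketed over the same span.

4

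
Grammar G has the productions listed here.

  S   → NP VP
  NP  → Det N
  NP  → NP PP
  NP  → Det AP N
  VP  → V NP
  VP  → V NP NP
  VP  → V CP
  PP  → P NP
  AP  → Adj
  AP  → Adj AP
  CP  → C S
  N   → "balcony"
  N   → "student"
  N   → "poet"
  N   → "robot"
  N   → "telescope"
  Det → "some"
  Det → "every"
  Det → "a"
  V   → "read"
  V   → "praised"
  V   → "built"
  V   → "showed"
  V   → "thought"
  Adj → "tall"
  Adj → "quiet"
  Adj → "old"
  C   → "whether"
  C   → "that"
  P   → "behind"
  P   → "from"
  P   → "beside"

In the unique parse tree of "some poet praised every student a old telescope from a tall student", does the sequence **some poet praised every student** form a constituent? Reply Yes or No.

[S [NP [Det some] [N poet]] [VP [V praised] [NP [Det every] [N student]] [NP [NP [Det a] [AP [Adj old]] [N telescope]] [PP [P from] [NP [Det a] [AP [Adj tall]] [N student]]]]]]
The smallest constituent containing 'some poet praised every student' is the S spanning 'some poet praised every student a old telescope from a tall student'; no single node in the tree dominates exactly the given words.

No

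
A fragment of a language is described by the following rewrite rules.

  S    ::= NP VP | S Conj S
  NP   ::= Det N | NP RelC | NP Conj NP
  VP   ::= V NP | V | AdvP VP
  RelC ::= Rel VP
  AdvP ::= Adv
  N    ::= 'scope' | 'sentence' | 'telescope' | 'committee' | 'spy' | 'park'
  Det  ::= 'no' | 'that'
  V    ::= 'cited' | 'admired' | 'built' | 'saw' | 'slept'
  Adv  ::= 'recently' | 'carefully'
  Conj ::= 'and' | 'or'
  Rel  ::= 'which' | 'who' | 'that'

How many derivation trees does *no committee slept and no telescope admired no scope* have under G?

[S [S [NP [Det no] [N committee]] [VP [V slept]]] [Conj and] [S [NP [Det no] [N telescope]] [VP [V admired] [NP [Det no] [N scope]]]]]
No rule offers an alternative attachment or grouping for any span, so this is the only derivation.

1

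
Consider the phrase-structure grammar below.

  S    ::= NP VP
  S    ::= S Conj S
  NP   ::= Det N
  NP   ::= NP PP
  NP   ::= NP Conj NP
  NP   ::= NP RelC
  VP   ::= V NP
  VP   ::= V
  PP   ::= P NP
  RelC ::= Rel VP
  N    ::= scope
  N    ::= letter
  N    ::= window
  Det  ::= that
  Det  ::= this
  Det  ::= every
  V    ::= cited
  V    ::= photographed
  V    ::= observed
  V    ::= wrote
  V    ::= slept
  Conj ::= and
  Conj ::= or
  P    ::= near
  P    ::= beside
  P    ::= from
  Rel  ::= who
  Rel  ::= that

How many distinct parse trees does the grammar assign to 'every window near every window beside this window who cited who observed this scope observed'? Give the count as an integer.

Two of the 9 distinct bracketings:
[S [NP [NP [Det every] [N window]] [PP [P near] [NP [NP [Det every] [N window]] [PP [P beside] [NP [NP [NP [Det this] [N window]] [RelC [Rel who] [VP [V cited]]]] [RelC [Rel who] [VP [V observed] [NP [Det this] [N scope]]]]]]]]] [VP [V observed]]]
[S [NP [NP [Det every] [N window]] [PP [P near] [NP [NP [NP [Det every] [N window]] [PP [P beside] [NP [NP [Det this] [N window]] [RelC [Rel who] [VP [V cited]]]]]] [RelC [Rel who] [VP [V observed] [NP [Det this] [N scope]]]]]]] [VP [V observed]]]
The trees differ in how a recursive rule is bracketed over the same span.

9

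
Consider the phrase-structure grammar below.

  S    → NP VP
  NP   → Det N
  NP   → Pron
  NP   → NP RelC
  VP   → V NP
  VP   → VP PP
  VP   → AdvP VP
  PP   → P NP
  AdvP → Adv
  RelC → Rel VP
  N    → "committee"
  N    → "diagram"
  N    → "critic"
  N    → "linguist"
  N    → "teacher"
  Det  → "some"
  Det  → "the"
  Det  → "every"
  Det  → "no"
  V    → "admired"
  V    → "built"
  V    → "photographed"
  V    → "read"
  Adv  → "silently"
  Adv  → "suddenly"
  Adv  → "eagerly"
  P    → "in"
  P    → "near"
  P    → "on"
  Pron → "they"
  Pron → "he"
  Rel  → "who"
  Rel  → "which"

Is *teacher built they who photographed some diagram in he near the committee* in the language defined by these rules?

For S → NP VP, no prefix of the string parses as an NP.

Ungrammatical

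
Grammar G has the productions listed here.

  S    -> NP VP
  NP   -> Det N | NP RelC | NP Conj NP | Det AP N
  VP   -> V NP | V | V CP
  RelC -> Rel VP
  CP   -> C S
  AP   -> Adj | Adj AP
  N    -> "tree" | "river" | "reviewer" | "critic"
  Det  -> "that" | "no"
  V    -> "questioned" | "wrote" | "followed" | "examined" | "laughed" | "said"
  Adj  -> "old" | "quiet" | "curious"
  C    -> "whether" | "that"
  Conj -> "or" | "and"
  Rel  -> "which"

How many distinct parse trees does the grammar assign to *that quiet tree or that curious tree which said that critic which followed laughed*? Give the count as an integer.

Two of the 5 distinct bracketings:
[S [NP [NP [NP [Det that] [AP [Adj quiet]] [N tree]] [Conj or] [NP [Det that] [AP [Adj curious]] [N tree]]] [RelC [Rel which] [VP [V said] [NP [NP [Det that] [N critic]] [RelC [Rel which] [VP [V followed]]]]]]] [VP [V laughed]]]
[S [NP [NP [NP [NP [Det that] [AP [Adj quiet]] [N tree]] [Conj or] [NP [Det that] [AP [Adj curious]] [N tree]]] [RelC [Rel which] [VP [V said] [NP [Det that] [N critic]]]]] [RelC [Rel which] [VP [V followed]]]] [VP [V laughed]]]
The trees differ in how a recursive rule is bracketed over the same span.

5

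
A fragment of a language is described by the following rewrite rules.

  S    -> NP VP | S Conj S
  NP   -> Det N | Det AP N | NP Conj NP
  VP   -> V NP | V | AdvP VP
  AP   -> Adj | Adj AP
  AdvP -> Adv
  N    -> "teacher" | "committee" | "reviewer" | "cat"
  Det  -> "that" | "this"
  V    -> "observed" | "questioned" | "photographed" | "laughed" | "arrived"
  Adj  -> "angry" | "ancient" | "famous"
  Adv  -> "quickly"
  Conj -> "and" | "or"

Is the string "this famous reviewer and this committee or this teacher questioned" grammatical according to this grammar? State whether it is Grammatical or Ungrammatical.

[S [NP [NP [Det this] [AP [Adj famous]] [N reviewer]] [Conj and] [NP [NP [Det this] [N committee]] [Conj or] [NP [Det this] [N teacher]]]] [VP [V questioned]]]
The bracketing above is licensed at every node by one of the given productions, with S at the root.

Grammatical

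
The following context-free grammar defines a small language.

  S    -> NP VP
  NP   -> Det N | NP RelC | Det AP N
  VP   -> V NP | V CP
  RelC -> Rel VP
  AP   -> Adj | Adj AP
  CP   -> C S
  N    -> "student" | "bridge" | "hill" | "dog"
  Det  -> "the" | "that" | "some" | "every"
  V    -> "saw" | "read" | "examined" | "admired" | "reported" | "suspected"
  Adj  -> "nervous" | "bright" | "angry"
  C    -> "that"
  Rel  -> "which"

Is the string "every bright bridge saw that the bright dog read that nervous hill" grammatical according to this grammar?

Grammatical

S
  NP
    Det: every
    AP
      Adj: bright
    N: bridge
  VP
    V: saw
    CP
      C: that
      S
        NP
          Det: the
          AP
            Adj: bright
          N: dog
        VP
          V: read
          NP
            Det: that
            AP
              Adj: nervous
            N: hill
Each bracket corresponds to one application of a listed rule, so the string is derivable from S.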